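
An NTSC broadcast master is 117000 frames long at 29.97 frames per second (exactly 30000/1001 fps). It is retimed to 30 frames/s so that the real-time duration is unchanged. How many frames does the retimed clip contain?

Target frames = source frames × (target rate / source rate) = 117000 × (30)/(30000/1001) = 117000 × 1001/1000 = 117117.

117117 frames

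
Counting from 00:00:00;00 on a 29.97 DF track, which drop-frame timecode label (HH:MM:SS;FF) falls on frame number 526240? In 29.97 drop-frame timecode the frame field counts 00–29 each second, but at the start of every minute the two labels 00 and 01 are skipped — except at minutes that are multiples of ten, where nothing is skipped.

04:52:38;26

Each 10-minute DF block holds 10 × 60 × 30 − 9 × 2 = 17982 frames. 526240 ÷ 17982 → 29 full blocks, remainder 4762.
Within the partial block the first minute is 1800 frames and each further minute 1798, so 2 further minute boundaries passed. Total skipped labels = 18 × 29 + 2 × 2 = 526.
Non-drop label index = 526240 + 526 = 526766; at 30 labels/s that is 04:52:38:26, i.e. DF 04:52:38;26.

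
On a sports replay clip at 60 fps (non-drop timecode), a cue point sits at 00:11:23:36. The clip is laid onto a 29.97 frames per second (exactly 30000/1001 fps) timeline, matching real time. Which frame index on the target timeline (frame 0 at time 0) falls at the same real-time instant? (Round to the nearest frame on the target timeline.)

Source frame index: (0×3600 + 11×60 + 23) × 60 + 36 = 41016.
Real time: 41016 / (60) = 3418/5 s.
Target frame: (3418/5) × (30000/1001) = 20508000/1001 ≈ 20487.512 → 20488.

frame 20488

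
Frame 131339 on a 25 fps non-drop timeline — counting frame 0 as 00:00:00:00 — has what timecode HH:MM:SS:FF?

131339 ÷ 25 = 5253 full seconds, remainder 14 frames.
5253 s = 1 h 27 min 33 s.
Timecode: 01:27:33:14.

01:27:33:14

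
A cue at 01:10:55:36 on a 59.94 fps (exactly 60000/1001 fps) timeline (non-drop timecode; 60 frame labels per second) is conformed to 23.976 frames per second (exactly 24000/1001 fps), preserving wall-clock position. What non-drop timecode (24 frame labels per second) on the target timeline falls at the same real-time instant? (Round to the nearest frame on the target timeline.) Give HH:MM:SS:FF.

Source frame index: (1×3600 + 10×60 + 55) × 60 + 36 = 255336.
Real time: 255336 / (60000/1001) = 10649639/2500 s.
Target frame: (10649639/2500) × (24000/1001) = 510672/5 ≈ 102134.400 → 102134.
At 24 labels/s: frame 102134 → 01:10:55:14.

01:10:55:14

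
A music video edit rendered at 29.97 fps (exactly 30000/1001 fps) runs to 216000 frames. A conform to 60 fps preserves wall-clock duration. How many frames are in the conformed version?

432432 frames

Target frames = source frames × (target rate / source rate) = 216000 × (60)/(30000/1001) = 216000 × 1001/500 = 432432.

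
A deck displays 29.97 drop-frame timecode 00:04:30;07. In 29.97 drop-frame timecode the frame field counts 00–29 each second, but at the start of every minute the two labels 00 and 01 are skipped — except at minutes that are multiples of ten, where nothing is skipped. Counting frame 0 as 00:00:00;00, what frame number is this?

As if non-drop at 30 labels/s: (0 × 3600 + 4 × 60 + 30) × 30 + 7 = 8107.
Minute boundaries passed: 4; those not divisible by 10: 4 − 0 = 4; dropped labels = 2 × 4 = 8.
Actual frame index = 8107 − 8 = 8099.

8099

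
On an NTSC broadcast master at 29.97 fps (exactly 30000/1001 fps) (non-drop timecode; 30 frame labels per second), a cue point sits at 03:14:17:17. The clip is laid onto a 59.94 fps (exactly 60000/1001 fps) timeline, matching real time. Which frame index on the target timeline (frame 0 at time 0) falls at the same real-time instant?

frame 699454

Source frame index: (3×3600 + 14×60 + 17) × 30 + 17 = 349727.
Real time: 349727 / (30000/1001) = 350076727/30000 s.
Target frame: (350076727/30000) × (60000/1001) = 699454.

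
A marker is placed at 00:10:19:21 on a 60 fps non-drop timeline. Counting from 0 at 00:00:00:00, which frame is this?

frame 37161

Total seconds to the label: (0 × 3600 + 10 × 60 + 19) = 619.
Frame index = 619 × 60 + 21 = 37161.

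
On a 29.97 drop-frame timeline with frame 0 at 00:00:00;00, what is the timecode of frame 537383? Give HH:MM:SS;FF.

04:58:50;21

Ten DF minutes hold 17982 frames, so frame 537383 lies in block 29 (frames 521478–539459) with 15905 frames into that block.
The block's first minute is 1800 frames and the rest 1798 each; 15905 frames reaches minute 8, so 29 × 18 + 8 × 2 = 538 labels have been skipped so far.
Adding those back, label number 537383 + 538 = 537921 at 30 labels/s is 17930 s + 21 f = 4 h 58 min 50 s frame 21, i.e. 04:58:50;21.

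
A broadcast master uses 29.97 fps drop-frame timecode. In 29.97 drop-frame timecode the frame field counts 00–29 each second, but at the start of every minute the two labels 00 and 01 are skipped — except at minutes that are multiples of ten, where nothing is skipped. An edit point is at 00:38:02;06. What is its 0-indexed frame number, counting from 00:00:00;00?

As if non-drop at 30 labels/s: (0 × 3600 + 38 × 60 + 2) × 30 + 6 = 68466.
Minute boundaries passed: 38; those not divisible by 10: 38 − 3 = 35; dropped labels = 2 × 35 = 70.
Actual frame index = 68466 − 70 = 68396.

68396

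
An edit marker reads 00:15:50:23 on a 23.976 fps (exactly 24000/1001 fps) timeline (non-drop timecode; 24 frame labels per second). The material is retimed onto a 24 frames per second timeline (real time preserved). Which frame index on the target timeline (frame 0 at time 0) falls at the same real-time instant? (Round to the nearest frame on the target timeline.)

frame 22846

Source frame index: (0×3600 + 15×60 + 50) × 24 + 23 = 22823.
Real time: 22823 / (24000/1001) = 22845823/24000 s.
Target frame: (22845823/24000) × (24) = 22845823/1000 ≈ 22845.823 → 22846.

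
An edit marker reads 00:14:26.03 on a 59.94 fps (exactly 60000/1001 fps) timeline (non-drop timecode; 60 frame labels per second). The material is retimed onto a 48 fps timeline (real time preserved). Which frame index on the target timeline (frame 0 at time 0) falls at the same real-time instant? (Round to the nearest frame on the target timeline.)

Source frame index: (0×3600 + 14×60 + 26) × 60 + 3 = 51963.
Real time: 51963 / (60000/1001) = 17338321/20000 s.
Target frame: (17338321/20000) × (48) = 52014963/1250 ≈ 41611.970 → 41612.

frame 41612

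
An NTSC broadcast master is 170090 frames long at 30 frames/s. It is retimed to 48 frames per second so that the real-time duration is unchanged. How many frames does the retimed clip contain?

Target frames = source frames × (target rate / source rate) = 170090 × (48)/(30) = 170090 × 8/5 = 272144.

272144 frames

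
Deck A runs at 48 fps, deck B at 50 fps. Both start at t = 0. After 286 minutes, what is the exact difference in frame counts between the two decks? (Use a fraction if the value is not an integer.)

34320 frames

286 min = 17160 s.
A emits 48 × 17160 = 823680 frames; B emits 50 × 17160 = 858000.
Difference = 34320 frames; B is ahead of A.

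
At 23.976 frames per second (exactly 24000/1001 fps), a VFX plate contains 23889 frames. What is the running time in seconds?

996.370375 seconds

Running time = 23889 / (24000/1001) = 996.370375 s.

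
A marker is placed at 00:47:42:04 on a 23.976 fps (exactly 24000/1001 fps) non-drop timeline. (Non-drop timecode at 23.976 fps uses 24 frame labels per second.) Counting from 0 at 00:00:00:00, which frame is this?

frame 68692

Total seconds to the label: (0 × 3600 + 47 × 60 + 42) = 2862.
Frame index = 2862 × 24 + 4 = 68692.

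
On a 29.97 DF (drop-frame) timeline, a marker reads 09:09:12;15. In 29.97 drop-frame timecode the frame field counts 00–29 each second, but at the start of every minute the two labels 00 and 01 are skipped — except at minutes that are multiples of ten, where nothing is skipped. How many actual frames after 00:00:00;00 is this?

As if non-drop at 30 labels/s: (9 × 3600 + 9 × 60 + 12) × 30 + 15 = 988575.
Minute boundaries passed: 549; those not divisible by 10: 549 − 54 = 495; dropped labels = 2 × 495 = 990.
Actual frame index = 988575 − 990 = 987585.

987585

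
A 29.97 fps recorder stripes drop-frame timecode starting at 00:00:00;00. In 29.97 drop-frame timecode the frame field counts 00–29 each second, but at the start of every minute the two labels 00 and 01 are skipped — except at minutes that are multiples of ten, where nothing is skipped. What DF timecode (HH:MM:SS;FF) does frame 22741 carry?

Ten DF minutes hold 17982 frames, so frame 22741 lies in block 1 (frames 17982–35963) with 4759 frames into that block.
The block's first minute is 1800 frames and the rest 1798 each; 4759 frames reaches minute 2, so 1 × 18 + 2 × 2 = 22 labels have been skipped so far.
Adding those back, label number 22741 + 22 = 22763 at 30 labels/s is 758 s + 23 f = 0 h 12 min 38 s frame 23, i.e. 00:12:38;23.

00:12:38;23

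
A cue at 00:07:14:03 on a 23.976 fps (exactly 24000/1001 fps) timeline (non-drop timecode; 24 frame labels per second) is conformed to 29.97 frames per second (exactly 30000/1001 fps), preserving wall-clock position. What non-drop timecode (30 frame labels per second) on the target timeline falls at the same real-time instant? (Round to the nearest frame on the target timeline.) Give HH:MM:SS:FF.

Source frame index: (0×3600 + 7×60 + 14) × 24 + 3 = 10419.
Real time: 10419 / (24000/1001) = 3476473/8000 s.
Target frame: (3476473/8000) × (30000/1001) = 52095/4 ≈ 13023.750 → 13024.
At 30 labels/s: frame 13024 → 00:07:14:04.

00:07:14:04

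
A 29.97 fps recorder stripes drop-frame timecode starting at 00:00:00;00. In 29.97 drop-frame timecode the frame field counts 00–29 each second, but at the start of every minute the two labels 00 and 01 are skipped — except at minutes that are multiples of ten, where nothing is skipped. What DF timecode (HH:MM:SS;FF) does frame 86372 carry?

00:48:02;00

Ten DF minutes hold 17982 frames, so frame 86372 lies in block 4 (frames 71928–89909) with 14444 frames into that block.
The block's first minute is 1800 frames and the rest 1798 each; 14444 frames reaches minute 8, so 4 × 18 + 8 × 2 = 88 labels have been skipped so far.
Adding those back, label number 86372 + 88 = 86460 at 30 labels/s is 2882 s + 0 f = 0 h 48 min 2 s frame 0, i.e. 00:48:02;00.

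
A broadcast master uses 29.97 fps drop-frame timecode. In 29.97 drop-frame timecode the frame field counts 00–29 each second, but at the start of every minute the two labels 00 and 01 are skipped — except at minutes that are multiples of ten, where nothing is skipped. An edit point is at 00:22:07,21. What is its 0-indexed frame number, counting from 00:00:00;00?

39791

Complete 10-minute blocks: 2, each 17982 frames → 35964.
Remaining 2 whole minutes in the current block: 1800 + 1 × 1798 = 3598 frames.
Within the current minute: 7 × 30 + 21 − 2 = 229 (labels ;00/;01 skipped at this minute). Total = 35964 + 3598 + 229 = 39791.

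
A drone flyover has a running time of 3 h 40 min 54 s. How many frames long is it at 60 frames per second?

3 h 40 min 54 s = 13254 s.
Frames = 13254 × 60 = 795240.

795240 frames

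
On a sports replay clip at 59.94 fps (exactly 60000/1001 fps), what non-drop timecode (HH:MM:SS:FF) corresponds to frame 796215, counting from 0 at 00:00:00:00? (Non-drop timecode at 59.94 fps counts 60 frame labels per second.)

796215 ÷ 60 = 13270 full seconds, remainder 15 frames.
13270 s = 3 h 41 min 10 s.
Timecode: 03:41:10:15.

03:41:10:15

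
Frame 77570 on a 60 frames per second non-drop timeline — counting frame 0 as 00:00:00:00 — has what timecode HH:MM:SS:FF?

00:21:32:50

77570 ÷ 60 = 1292 full seconds, remainder 50 frames.
1292 s = 0 h 21 min 32 s.
Timecode: 00:21:32:50.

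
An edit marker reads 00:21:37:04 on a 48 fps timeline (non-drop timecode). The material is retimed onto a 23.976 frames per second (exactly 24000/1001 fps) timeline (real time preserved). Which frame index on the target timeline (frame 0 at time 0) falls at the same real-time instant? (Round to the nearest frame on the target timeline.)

Source frame index: (0×3600 + 21×60 + 37) × 48 + 4 = 62260.
Real time: 62260 / (48) = 15565/12 s.
Target frame: (15565/12) × (24000/1001) = 2830000/91 ≈ 31098.901 → 31099.

frame 31099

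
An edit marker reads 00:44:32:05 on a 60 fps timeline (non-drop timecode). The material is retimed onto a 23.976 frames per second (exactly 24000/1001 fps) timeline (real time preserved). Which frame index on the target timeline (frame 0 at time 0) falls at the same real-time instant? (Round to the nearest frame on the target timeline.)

Source frame index: (0×3600 + 44×60 + 32) × 60 + 5 = 160325.
Real time: 160325 / (60) = 32065/12 s.
Target frame: (32065/12) × (24000/1001) = 5830000/91 ≈ 64065.934 → 64066.

frame 64066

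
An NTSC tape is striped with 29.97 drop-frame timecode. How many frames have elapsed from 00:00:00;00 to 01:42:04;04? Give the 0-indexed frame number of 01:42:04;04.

Complete 10-minute blocks: 10, each 17982 frames → 179820.
Remaining 2 whole minutes in the current block: 1800 + 1 × 1798 = 3598 frames.
Within the current minute: 4 × 30 + 4 − 2 = 122 (labels ;00/;01 skipped at this minute). Total = 179820 + 3598 + 122 = 183540.

183540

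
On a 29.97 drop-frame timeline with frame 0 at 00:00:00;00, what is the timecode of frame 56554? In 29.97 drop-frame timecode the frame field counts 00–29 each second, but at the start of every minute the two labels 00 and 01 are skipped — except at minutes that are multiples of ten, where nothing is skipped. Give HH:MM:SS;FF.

Ten DF minutes hold 17982 frames, so frame 56554 lies in block 3 (frames 53946–71927) with 2608 frames into that block.
The block's first minute is 1800 frames and the rest 1798 each; 2608 frames reaches minute 1, so 3 × 18 + 1 × 2 = 56 labels have been skipped so far.
Adding those back, label number 56554 + 56 = 56610 at 30 labels/s is 1887 s + 0 f = 0 h 31 min 27 s frame 0, i.e. 00:31:27;00.

00:31:27;00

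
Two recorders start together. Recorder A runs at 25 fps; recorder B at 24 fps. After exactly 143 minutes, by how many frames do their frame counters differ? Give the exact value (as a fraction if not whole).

143 min = 8580 s.
A emits 25 × 8580 = 214500 frames; B emits 24 × 8580 = 205920.
Difference = 8580 frames; B is behind A.

8580 frames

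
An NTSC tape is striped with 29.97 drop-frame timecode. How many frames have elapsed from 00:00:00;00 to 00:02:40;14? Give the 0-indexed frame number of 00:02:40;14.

Complete 10-minute blocks: 0, each 17982 frames → 0.
Remaining 2 whole minutes in the current block: 1800 + 1 × 1798 = 3598 frames.
Within the current minute: 40 × 30 + 14 − 2 = 1212 (labels ;00/;01 skipped at this minute). Total = 0 + 3598 + 1212 = 4810.

4810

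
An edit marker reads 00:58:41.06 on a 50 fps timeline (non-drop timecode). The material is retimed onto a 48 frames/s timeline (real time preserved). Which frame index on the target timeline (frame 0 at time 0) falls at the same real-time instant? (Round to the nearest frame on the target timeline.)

Source frame index: (0×3600 + 58×60 + 41) × 50 + 6 = 176056.
Real time: 176056 / (50) = 88028/25 s.
Target frame: (88028/25) × (48) = 4225344/25 ≈ 169013.760 → 169014.

frame 169014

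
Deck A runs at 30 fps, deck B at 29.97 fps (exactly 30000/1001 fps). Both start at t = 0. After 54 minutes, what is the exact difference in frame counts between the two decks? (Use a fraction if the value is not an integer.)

97200/1001 frames

54 min = 3240 s.
A emits 30 × 3240 = 97200 frames; B emits 30000/1001 × 3240 = 97200000/1001.
Difference = 97200/1001 frames (≈ 97.1029); B is behind A.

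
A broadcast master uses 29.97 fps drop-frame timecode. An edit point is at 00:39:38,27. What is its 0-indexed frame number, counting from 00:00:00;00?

As if non-drop at 30 labels/s: (0 × 3600 + 39 × 60 + 38) × 30 + 27 = 71367.
Minute boundaries passed: 39; those not divisible by 10: 39 − 3 = 36; dropped labels = 2 × 36 = 72.
Actual frame index = 71367 − 72 = 71295.

71295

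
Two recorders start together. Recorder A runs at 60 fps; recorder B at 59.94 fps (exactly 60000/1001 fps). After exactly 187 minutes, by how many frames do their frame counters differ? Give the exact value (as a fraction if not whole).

187 min = 11220 s.
A emits 60 × 11220 = 673200 frames; B emits 60000/1001 × 11220 = 61200000/91.
Difference = 61200/91 frames (≈ 672.5275); B is behind A.

61200/91 frames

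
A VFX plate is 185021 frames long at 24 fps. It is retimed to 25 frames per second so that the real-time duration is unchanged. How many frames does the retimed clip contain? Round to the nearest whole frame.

Frames at target rate = 185021 × (25) / (24) = 4625525/24 ≈ 192730.208.
Nearest whole frame: 192730.

192730 frames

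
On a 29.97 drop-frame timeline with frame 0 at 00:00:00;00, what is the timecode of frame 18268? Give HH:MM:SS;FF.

00:10:09;16

Each 10-minute DF block holds 10 × 60 × 30 − 9 × 2 = 17982 frames. 18268 ÷ 17982 → 1 full block, remainder 286.
Within the partial block the first minute is 1800 frames and each further minute 1798, so 0 further minute boundaries passed. Total skipped labels = 18 × 1 + 2 × 0 = 18.
Non-drop label index = 18268 + 18 = 18286; at 30 labels/s that is 00:10:09:16, i.e. DF 00:10:09;16.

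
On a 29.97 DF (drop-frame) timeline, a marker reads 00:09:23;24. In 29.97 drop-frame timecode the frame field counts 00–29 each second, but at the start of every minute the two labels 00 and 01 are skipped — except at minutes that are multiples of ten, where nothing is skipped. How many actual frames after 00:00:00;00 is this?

As if non-drop at 30 labels/s: (0 × 3600 + 9 × 60 + 23) × 30 + 24 = 16914.
Minute boundaries passed: 9; those not divisible by 10: 9 − 0 = 9; dropped labels = 2 × 9 = 18.
Actual frame index = 16914 − 18 = 16896.

16896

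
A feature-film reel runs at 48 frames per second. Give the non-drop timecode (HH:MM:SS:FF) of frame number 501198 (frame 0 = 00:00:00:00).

02:54:01:30

501198 ÷ 48 = 10441 full seconds, remainder 30 frames.
10441 s = 2 h 54 min 1 s.
Timecode: 02:54:01:30.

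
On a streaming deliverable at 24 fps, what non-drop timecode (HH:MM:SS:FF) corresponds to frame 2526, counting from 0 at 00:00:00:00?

00:01:45:06

2526 ÷ 24 = 105 full seconds, remainder 6 frames.
105 s = 0 h 1 min 45 s.
Timecode: 00:01:45:06.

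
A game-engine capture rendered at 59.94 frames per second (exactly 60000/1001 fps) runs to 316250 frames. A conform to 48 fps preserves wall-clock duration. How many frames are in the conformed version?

253253 frames

Target frames = source frames × (target rate / source rate) = 316250 × (48)/(60000/1001) = 316250 × 1001/1250 = 253253.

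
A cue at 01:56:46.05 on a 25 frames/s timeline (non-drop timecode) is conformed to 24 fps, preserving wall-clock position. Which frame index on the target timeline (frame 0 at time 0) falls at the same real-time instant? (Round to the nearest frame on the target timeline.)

frame 168149

Source frame index: (1×3600 + 56×60 + 46) × 25 + 5 = 175155.
Real time: 175155 / (25) = 35031/5 s.
Target frame: (35031/5) × (24) = 840744/5 ≈ 168148.800 → 168149.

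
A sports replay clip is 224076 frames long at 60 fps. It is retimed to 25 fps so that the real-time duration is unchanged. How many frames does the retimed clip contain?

Target frames = source frames × (target rate / source rate) = 224076 × (25)/(60) = 224076 × 5/12 = 93365.

93365 frames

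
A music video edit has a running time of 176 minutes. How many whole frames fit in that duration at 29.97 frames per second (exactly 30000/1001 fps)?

316483 frames

176 min = 10560 s.
Frames = 10560 × 30000/1001 = 28800000/91 ≈ 316483.5165.
Complete frames: 316483.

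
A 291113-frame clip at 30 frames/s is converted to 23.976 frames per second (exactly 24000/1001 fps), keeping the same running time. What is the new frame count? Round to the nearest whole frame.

Frames at target rate = 291113 × (24000/1001) / (30) = 232890400/1001 ≈ 232657.742.
Nearest whole frame: 232658.

232658 frames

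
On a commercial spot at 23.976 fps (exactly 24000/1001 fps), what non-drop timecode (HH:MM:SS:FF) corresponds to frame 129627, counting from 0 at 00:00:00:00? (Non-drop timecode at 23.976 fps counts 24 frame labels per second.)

129627 ÷ 24 = 5401 full seconds, remainder 3 frames.
5401 s = 1 h 30 min 1 s.
Timecode: 01:30:01:03.

01:30:01:03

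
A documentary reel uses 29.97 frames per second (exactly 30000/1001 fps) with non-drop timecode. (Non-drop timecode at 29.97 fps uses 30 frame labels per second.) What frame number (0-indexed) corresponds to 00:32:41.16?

Total seconds to the label: (0 × 3600 + 32 × 60 + 41) = 1961.
Frame index = 1961 × 30 + 16 = 58846.

frame 58846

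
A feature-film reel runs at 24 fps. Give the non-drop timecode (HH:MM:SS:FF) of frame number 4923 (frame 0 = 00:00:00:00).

00:03:25:03

4923 ÷ 24 = 205 full seconds, remainder 3 frames.
205 s = 0 h 3 min 25 s.
Timecode: 00:03:25:03.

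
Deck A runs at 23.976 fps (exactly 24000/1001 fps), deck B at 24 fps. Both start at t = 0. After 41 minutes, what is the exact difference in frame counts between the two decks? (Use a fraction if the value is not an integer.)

59040/1001 frames

41 min = 2460 s.
A emits 24000/1001 × 2460 = 59040000/1001 frames; B emits 24 × 2460 = 59040.
Difference = 59040/1001 frames (≈ 58.9810); B is ahead of A.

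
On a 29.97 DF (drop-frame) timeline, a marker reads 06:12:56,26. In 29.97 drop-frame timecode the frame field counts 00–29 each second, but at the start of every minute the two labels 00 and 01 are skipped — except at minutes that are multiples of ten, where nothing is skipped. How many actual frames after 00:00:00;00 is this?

As if non-drop at 30 labels/s: (6 × 3600 + 12 × 60 + 56) × 30 + 26 = 671306.
Minute boundaries passed: 372; those not divisible by 10: 372 − 37 = 335; dropped labels = 2 × 335 = 670.
Actual frame index = 671306 − 670 = 670636.

670636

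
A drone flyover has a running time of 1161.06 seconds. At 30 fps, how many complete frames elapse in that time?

Frames = 1161.06 × 30 = 174159/5 ≈ 34831.8000.
Complete frames: 34831.

34831 frames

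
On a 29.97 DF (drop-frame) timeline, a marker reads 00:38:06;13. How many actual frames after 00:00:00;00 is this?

68523

As if non-drop at 30 labels/s: (0 × 3600 + 38 × 60 + 6) × 30 + 13 = 68593.
Minute boundaries passed: 38; those not divisible by 10: 38 − 3 = 35; dropped labels = 2 × 35 = 70.
Actual frame index = 68593 − 70 = 68523.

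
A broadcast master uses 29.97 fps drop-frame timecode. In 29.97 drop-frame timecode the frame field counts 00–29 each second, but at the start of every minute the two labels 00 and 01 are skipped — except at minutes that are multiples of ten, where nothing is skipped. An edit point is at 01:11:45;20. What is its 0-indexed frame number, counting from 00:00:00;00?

As if non-drop at 30 labels/s: (1 × 3600 + 11 × 60 + 45) × 30 + 20 = 129170.
Minute boundaries passed: 71; those not divisible by 10: 71 − 7 = 64; dropped labels = 2 × 64 = 128.
Actual frame index = 129170 − 128 = 129042.

129042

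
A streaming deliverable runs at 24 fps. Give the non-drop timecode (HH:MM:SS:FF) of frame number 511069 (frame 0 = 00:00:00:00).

05:54:54:13

511069 ÷ 24 = 21294 full seconds, remainder 13 frames.
21294 s = 5 h 54 min 54 s.
Timecode: 05:54:54:13.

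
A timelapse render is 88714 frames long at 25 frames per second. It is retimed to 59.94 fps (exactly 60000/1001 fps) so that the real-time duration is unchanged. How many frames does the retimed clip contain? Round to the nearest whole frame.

Frames at target rate = 88714 × (60000/1001) / (25) = 212913600/1001 ≈ 212700.899.
Nearest whole frame: 212701.

212701 frames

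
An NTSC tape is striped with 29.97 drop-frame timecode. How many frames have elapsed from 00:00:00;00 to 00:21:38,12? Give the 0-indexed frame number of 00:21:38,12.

38914

Complete 10-minute blocks: 2, each 17982 frames → 35964.
Remaining 1 whole minute in the current block: 1800 + 0 × 1798 = 1800 frames.
Within the current minute: 38 × 30 + 12 − 2 = 1150 (labels ;00/;01 skipped at this minute). Total = 35964 + 1800 + 1150 = 38914.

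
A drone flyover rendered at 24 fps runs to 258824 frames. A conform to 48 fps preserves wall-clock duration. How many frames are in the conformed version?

Frames at target rate = 258824 × (48) / (24) = 517648.

517648 frames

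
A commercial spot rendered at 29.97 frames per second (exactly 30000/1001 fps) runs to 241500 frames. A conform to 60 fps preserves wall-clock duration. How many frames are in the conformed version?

Target frames = source frames × (target rate / source rate) = 241500 × (60)/(30000/1001) = 241500 × 1001/500 = 483483.

483483 frames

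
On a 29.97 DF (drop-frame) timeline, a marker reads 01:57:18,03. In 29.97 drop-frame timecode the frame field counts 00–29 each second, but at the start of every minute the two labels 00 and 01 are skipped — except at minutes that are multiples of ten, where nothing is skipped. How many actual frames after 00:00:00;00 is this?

210931

As if non-drop at 30 labels/s: (1 × 3600 + 57 × 60 + 18) × 30 + 3 = 211143.
Minute boundaries passed: 117; those not divisible by 10: 117 − 11 = 106; dropped labels = 2 × 106 = 212.
Actual frame index = 211143 − 212 = 210931.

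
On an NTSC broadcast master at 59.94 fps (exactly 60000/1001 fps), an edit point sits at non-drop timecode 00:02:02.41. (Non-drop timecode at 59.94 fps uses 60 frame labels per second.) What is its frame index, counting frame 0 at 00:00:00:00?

frame 7361

Total seconds to the label: (0 × 3600 + 2 × 60 + 2) = 122.
Frame index = 122 × 60 + 41 = 7361.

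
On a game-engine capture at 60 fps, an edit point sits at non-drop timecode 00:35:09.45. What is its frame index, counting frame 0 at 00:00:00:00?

Total seconds to the label: (0 × 3600 + 35 × 60 + 9) = 2109.
Frame index = 2109 × 60 + 45 = 126585.

126585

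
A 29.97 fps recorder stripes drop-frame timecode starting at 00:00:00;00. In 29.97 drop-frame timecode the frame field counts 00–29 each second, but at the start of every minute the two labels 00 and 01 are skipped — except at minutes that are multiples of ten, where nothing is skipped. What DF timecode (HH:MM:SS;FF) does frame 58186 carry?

00:32:21;14

Ten DF minutes hold 17982 frames, so frame 58186 lies in block 3 (frames 53946–71927) with 4240 frames into that block.
The block's first minute is 1800 frames and the rest 1798 each; 4240 frames reaches minute 2, so 3 × 18 + 2 × 2 = 58 labels have been skipped so far.
Adding those back, label number 58186 + 58 = 58244 at 30 labels/s is 1941 s + 14 f = 0 h 32 min 21 s frame 14, i.e. 00:32:21;14.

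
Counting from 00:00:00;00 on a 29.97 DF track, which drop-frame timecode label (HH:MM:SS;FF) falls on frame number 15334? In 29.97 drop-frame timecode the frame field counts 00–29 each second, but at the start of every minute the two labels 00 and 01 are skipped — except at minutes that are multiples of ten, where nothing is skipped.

00:08:31;20

Ten DF minutes hold 17982 frames, so frame 15334 lies in block 0 (frames 0–17981) with 15334 frames into that block.
The block's first minute is 1800 frames and the rest 1798 each; 15334 frames reaches minute 8, so 0 × 18 + 8 × 2 = 16 labels have been skipped so far.
Adding those back, label number 15334 + 16 = 15350 at 30 labels/s is 511 s + 20 f = 0 h 8 min 31 s frame 20, i.e. 00:08:31;20.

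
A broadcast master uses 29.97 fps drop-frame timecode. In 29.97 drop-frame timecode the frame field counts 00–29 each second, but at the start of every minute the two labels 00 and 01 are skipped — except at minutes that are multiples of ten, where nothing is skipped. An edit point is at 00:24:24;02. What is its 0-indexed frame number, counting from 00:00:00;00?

43878

Complete 10-minute blocks: 2, each 17982 frames → 35964.
Remaining 4 whole minutes in the current block: 1800 + 3 × 1798 = 7194 frames.
Within the current minute: 24 × 30 + 2 − 2 = 720 (labels ;00/;01 skipped at this minute). Total = 35964 + 7194 + 720 = 43878.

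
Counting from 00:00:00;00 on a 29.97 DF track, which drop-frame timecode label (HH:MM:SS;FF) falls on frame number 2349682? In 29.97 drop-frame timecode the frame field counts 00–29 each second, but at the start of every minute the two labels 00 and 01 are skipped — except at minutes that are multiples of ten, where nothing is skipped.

21:46:41;04

Ten DF minutes hold 17982 frames, so frame 2349682 lies in block 130 (frames 2337660–2355641) with 12022 frames into that block.
The block's first minute is 1800 frames and the rest 1798 each; 12022 frames reaches minute 6, so 130 × 18 + 6 × 2 = 2352 labels have been skipped so far.
Adding those back, label number 2349682 + 2352 = 2352034 at 30 labels/s is 78401 s + 4 f = 21 h 46 min 41 s frame 4, i.e. 21:46:41;04.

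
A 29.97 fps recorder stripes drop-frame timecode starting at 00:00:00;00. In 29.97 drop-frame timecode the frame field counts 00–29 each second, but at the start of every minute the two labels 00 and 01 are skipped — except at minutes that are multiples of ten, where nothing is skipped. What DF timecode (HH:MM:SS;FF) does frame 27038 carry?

00:15:02;06

Each 10-minute DF block holds 10 × 60 × 30 − 9 × 2 = 17982 frames. 27038 ÷ 17982 → 1 full block, remainder 9056.
Within the partial block the first minute is 1800 frames and each further minute 1798, so 5 further minute boundaries passed. Total skipped labels = 18 × 1 + 2 × 5 = 28.
Non-drop label index = 27038 + 28 = 27066; at 30 labels/s that is 00:15:02:06, i.e. DF 00:15:02;06.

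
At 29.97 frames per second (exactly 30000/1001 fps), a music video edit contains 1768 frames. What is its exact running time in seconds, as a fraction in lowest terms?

221221/3750 seconds

Running time = 1768 ÷ (30000/1001) = 1768 × 1001/30000 = 221221/3750 s.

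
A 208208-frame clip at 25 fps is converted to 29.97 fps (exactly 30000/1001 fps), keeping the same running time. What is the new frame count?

Target frames = source frames × (target rate / source rate) = 208208 × (30000/1001)/(25) = 208208 × 1200/1001 = 249600.

249600 frames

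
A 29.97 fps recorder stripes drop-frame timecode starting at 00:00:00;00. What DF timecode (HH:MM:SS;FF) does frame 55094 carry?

00:30:38;08

Each 10-minute DF block holds 10 × 60 × 30 − 9 × 2 = 17982 frames. 55094 ÷ 17982 → 3 full blocks, remainder 1148.
Within the partial block the first minute is 1800 frames and each further minute 1798, so 0 further minute boundaries passed. Total skipped labels = 18 × 3 + 2 × 0 = 54.
Non-drop label index = 55094 + 54 = 55148; at 30 labels/s that is 00:30:38:08, i.e. DF 00:30:38;08.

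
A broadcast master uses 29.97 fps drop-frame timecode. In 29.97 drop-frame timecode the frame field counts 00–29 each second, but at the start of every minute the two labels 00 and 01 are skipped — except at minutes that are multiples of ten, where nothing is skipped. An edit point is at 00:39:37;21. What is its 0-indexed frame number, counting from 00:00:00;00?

71259

Complete 10-minute blocks: 3, each 17982 frames → 53946.
Remaining 9 whole minutes in the current block: 1800 + 8 × 1798 = 16184 frames.
Within the current minute: 37 × 30 + 21 − 2 = 1129 (labels ;00/;01 skipped at this minute). Total = 53946 + 16184 + 1129 = 71259.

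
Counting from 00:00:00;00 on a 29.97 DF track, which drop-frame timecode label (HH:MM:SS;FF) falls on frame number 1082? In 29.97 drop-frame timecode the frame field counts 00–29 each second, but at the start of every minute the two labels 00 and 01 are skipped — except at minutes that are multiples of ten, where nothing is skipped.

Each 10-minute DF block holds 10 × 60 × 30 − 9 × 2 = 17982 frames. 1082 ÷ 17982 → 0 full blocks, remainder 1082.
Within the partial block the first minute is 1800 frames and each further minute 1798, so 0 further minute boundaries passed. Total skipped labels = 18 × 0 + 2 × 0 = 0.
Non-drop label index = 1082 + 0 = 1082; at 30 labels/s that is 00:00:36:02, i.e. DF 00:00:36;02.

00:00:36;02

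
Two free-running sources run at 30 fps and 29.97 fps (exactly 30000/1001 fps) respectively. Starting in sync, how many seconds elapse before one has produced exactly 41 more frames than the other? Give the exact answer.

The gap grows by |30000/1001 − 30| = 30/1001 frames per second.
Time for a 41-frame gap: 41 ÷ (30/1001) = 41041/30 s.

41041/30 seconds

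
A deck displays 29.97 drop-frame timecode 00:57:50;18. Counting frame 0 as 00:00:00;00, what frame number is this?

104014

Complete 10-minute blocks: 5, each 17982 frames → 89910.
Remaining 7 whole minutes in the current block: 1800 + 6 × 1798 = 12588 frames.
Within the current minute: 50 × 30 + 18 − 2 = 1516 (labels ;00/;01 skipped at this minute). Total = 89910 + 12588 + 1516 = 104014.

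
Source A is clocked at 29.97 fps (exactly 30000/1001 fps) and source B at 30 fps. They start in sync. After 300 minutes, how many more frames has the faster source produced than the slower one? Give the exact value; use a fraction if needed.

300 min = 18000 s.
A emits 30000/1001 × 18000 = 540000000/1001 frames; B emits 30 × 18000 = 540000.
Difference = 540000/1001 frames (≈ 539.4605); B is ahead of A.

540000/1001 frames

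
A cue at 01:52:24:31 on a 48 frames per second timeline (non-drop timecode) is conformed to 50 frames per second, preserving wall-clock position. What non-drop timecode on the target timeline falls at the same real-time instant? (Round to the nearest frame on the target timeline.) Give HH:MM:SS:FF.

Source frame index: (1×3600 + 52×60 + 24) × 48 + 31 = 323743.
Real time: 323743 / (48) = 323743/48 s.
Target frame: (323743/48) × (50) = 8093575/24 ≈ 337232.292 → 337232.
At 50 labels/s: frame 337232 → 01:52:24:32.

01:52:24:32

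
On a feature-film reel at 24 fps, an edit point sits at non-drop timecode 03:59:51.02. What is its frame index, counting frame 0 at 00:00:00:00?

Total seconds to the label: (3 × 3600 + 59 × 60 + 51) = 14391.
Frame index = 14391 × 24 + 2 = 345386.

frame 345386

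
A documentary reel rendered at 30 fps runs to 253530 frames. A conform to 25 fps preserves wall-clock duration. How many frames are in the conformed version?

Target frames = source frames × (target rate / source rate) = 253530 × (25)/(30) = 253530 × 5/6 = 211275.

211275 frames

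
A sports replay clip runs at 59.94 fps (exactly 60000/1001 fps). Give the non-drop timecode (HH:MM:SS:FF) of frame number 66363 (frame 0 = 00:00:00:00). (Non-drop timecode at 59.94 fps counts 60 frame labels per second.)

66363 ÷ 60 = 1106 full seconds, remainder 3 frames.
1106 s = 0 h 18 min 26 s.
Timecode: 00:18:26:03.

00:18:26:03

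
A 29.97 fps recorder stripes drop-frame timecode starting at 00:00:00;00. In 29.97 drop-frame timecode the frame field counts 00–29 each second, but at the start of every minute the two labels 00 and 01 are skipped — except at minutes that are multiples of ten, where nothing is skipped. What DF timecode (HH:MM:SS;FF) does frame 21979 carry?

00:12:13;11

Each 10-minute DF block holds 10 × 60 × 30 − 9 × 2 = 17982 frames. 21979 ÷ 17982 → 1 full block, remainder 3997.
Within the partial block the first minute is 1800 frames and each further minute 1798, so 2 further minute boundaries passed. Total skipped labels = 18 × 1 + 2 × 2 = 22.
Non-drop label index = 21979 + 22 = 22001; at 30 labels/s that is 00:12:13:11, i.e. DF 00:12:13;11.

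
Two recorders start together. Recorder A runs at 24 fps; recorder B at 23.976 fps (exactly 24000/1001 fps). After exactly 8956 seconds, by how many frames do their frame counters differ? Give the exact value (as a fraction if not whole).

214944/1001 frames

A emits 24 × 8956 = 214944 frames; B emits 24000/1001 × 8956 = 214944000/1001.
Difference = 214944/1001 frames (≈ 214.7293); B is behind A.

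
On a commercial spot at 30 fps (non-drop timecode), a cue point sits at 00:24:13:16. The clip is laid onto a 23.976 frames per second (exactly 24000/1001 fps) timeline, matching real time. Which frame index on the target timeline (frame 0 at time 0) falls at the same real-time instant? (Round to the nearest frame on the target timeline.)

frame 34850

Source frame index: (0×3600 + 24×60 + 13) × 30 + 16 = 43606.
Real time: 43606 / (30) = 21803/15 s.
Target frame: (21803/15) × (24000/1001) = 34884800/1001 ≈ 34849.950 → 34850.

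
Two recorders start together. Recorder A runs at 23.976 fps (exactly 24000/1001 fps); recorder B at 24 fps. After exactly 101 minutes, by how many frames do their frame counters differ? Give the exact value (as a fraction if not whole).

101 min = 6060 s.
A emits 24000/1001 × 6060 = 145440000/1001 frames; B emits 24 × 6060 = 145440.
Difference = 145440/1001 frames (≈ 145.2947); B is ahead of A.

145440/1001 frames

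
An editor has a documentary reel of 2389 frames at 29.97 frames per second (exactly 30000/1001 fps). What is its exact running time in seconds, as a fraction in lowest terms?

2391389/30000 seconds

Running time = 2389 ÷ (30000/1001) = 2389 × 1001/30000 = 2391389/30000 s.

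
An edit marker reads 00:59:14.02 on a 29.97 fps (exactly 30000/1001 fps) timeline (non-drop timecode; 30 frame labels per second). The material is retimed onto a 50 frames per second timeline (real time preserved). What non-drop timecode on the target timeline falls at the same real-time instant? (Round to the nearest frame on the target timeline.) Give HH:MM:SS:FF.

00:59:17:31

Source frame index: (0×3600 + 59×60 + 14) × 30 + 2 = 106622.
Real time: 106622 / (30000/1001) = 53364311/15000 s.
Target frame: (53364311/15000) × (50) = 53364311/300 ≈ 177881.037 → 177881.
At 50 labels/s: frame 177881 → 00:59:17:31.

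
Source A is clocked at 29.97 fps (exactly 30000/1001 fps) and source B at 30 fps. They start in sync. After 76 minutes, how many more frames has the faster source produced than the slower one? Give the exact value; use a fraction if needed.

76 min = 4560 s.
A emits 30000/1001 × 4560 = 136800000/1001 frames; B emits 30 × 4560 = 136800.
Difference = 136800/1001 frames (≈ 136.6633); B is ahead of A.

136800/1001 frames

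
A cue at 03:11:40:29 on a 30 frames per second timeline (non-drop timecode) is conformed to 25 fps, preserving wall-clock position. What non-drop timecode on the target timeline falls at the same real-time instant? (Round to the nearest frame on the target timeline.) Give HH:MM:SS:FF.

Source frame index: (3×3600 + 11×60 + 40) × 30 + 29 = 345029.
Real time: 345029 / (30) = 345029/30 s.
Target frame: (345029/30) × (25) = 1725145/6 ≈ 287524.167 → 287524.
At 25 labels/s: frame 287524 → 03:11:40:24.

03:11:40:24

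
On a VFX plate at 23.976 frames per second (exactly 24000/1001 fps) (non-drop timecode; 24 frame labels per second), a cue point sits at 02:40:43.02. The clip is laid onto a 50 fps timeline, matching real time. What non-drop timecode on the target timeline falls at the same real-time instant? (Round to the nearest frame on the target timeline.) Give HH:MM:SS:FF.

Source frame index: (2×3600 + 40×60 + 43) × 24 + 2 = 231434.
Real time: 231434 / (24000/1001) = 115832717/12000 s.
Target frame: (115832717/12000) × (50) = 115832717/240 ≈ 482636.321 → 482636.
At 50 labels/s: frame 482636 → 02:40:52:36.

02:40:52:36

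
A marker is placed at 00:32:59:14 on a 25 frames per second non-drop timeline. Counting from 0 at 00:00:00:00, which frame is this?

Total seconds to the label: (0 × 3600 + 32 × 60 + 59) = 1979.
Frame index = 1979 × 25 + 14 = 49489.

49489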